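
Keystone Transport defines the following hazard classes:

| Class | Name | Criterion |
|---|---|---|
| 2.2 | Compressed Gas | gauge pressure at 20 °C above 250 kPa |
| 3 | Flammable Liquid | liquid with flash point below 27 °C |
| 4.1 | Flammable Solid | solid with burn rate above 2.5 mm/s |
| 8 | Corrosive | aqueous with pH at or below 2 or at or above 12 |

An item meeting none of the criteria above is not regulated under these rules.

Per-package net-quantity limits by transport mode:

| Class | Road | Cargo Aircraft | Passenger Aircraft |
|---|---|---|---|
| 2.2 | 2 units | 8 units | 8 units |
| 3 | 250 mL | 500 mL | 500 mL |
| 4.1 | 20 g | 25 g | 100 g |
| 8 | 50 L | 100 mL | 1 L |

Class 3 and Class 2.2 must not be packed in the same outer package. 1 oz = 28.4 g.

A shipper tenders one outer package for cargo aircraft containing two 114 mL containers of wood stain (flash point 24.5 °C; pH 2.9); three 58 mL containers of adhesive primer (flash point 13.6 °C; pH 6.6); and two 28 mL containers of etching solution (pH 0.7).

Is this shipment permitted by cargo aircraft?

Flash point 24.5 °C meets the Class 3 criterion (Flammable Liquid), so the wood stain is Class 3.
With flash point 13.6 °C (< 27 °C), the adhesive primer falls in Class 3.
Etching solution: pH 0.7 ≤ 2 → Class 8 (Corrosive).
Total Class 3: (two 114 mL containers = 228 mL) + (three 58 mL containers = 174 mL) = 402 mL.
402 mL is within the cargo aircraft limit of 500 mL for Class 3.
Class 8 quantity: two 28 mL containers = 56 mL.
56 mL ≤ 100 mL (cargo aircraft limit, Class 8) — within limit.
The segregation rule (Class 3 with Class 2.2) does not apply to Class 3 with Class 8.
Every hazard class is within its cargo aircraft limit and no segregation rule is violated.

Yes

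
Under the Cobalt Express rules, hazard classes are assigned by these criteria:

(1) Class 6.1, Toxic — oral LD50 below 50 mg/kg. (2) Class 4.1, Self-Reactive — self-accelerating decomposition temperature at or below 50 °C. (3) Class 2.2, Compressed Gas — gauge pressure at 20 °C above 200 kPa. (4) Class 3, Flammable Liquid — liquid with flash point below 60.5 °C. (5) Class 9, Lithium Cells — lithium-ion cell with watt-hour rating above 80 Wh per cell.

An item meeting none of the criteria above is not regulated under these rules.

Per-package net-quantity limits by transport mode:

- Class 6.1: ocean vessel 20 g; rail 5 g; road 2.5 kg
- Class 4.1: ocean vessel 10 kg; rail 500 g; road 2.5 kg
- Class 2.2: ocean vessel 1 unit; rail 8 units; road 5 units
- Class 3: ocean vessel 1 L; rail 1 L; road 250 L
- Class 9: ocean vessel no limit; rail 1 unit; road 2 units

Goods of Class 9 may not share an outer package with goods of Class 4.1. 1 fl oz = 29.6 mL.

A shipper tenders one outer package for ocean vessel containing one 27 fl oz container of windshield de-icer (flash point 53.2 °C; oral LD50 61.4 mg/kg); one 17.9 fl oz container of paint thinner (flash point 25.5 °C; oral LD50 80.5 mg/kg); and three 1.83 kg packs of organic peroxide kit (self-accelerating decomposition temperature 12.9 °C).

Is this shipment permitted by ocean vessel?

No

Flash point 53.2 °C meets the Class 3 criterion (Flammable Liquid), so the windshield de-icer is Class 3.
The paint thinner has flash point 25.5 °C, which is < 60.5 °C, so it is Class 3 (Flammable Liquid).
With self-accelerating decomposition temperature 12.9 °C (≤ 50 °C), the organic peroxide kit falls in Class 4.1.
Total Class 3: (one 27 fl oz container = 799.2 mL) + (one 17.9 fl oz container = 529.84 mL) = 1329.04 mL.
1329.04 mL > 1 L (ocean vessel limit, Class 3) — over the limit.
Class 4.1 quantity: three 1.83 kg packs = 5.49 kg.
That is within the Class 4.1 ocean vessel limit of 10 kg.
The segregation rule (Class 9 with Class 4.1) does not apply to Class 3 with Class 4.1.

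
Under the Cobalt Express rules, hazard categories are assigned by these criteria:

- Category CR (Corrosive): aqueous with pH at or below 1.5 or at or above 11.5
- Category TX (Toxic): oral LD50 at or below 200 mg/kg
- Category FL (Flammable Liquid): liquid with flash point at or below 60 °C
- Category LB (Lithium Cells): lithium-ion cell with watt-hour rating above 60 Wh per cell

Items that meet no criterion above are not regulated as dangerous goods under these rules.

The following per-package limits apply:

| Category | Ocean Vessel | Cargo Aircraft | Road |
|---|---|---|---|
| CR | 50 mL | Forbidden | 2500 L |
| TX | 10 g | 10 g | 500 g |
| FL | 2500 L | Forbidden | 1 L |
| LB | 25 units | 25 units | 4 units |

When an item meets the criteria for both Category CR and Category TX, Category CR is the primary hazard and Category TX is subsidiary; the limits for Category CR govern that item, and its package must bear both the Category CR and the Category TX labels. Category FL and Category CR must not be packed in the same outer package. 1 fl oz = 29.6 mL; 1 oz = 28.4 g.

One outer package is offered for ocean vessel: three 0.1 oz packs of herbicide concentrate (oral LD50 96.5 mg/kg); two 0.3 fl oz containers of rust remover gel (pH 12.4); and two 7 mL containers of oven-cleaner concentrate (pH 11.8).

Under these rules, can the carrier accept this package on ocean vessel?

Yes

Herbicide concentrate: oral LD50 96.5 mg/kg ≤ 200 mg/kg → Category TX (Toxic).
Rust remover gel: pH 12.4 ≥ 11.5 → Category CR (Corrosive).
pH 11.8 meets the Category CR criterion (Corrosive), so the oven-cleaner concentrate is Category CR.
Category CR net quantity: (two 0.3 fl oz containers = 17.76 mL) + (two 7 mL containers = 14 mL) = 31.76 mL.
31.76 mL ≤ 50 mL (ocean vessel limit, Category CR) — within limit.
Category TX quantity: three 0.1 oz packs = 8.52 g.
8.52 g ≤ 10 g (ocean vessel limit, Category TX) — within limit.
The segregation rule (Category FL with Category CR) does not apply to Category CR with Category TX.
Every hazard category is within its ocean vessel limit and no segregation rule is violated.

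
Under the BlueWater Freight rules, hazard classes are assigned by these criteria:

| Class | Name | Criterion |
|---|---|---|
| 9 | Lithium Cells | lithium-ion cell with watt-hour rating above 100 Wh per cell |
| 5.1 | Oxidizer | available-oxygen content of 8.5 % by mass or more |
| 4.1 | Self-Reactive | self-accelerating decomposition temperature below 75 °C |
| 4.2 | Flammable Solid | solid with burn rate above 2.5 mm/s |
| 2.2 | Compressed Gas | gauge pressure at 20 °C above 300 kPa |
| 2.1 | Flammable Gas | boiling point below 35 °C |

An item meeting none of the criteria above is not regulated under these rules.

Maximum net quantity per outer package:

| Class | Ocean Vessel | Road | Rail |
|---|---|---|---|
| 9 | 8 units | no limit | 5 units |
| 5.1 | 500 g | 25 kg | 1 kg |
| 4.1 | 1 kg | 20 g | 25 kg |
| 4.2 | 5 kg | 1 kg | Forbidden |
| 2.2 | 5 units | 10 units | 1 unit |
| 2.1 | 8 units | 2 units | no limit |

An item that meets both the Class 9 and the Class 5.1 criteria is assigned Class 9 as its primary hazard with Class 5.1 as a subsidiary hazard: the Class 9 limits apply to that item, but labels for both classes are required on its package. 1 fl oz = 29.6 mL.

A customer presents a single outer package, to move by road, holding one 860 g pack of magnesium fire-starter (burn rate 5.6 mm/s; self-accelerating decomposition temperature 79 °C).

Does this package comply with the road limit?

The magnesium fire-starter has burn rate 5.6 mm/s, which is > 2.5 mm/s, so it is Class 4.2 (Flammable Solid).
Class 4.2 quantity: 860 g.
That is within the Class 4.2 road limit of 1 kg.

Yes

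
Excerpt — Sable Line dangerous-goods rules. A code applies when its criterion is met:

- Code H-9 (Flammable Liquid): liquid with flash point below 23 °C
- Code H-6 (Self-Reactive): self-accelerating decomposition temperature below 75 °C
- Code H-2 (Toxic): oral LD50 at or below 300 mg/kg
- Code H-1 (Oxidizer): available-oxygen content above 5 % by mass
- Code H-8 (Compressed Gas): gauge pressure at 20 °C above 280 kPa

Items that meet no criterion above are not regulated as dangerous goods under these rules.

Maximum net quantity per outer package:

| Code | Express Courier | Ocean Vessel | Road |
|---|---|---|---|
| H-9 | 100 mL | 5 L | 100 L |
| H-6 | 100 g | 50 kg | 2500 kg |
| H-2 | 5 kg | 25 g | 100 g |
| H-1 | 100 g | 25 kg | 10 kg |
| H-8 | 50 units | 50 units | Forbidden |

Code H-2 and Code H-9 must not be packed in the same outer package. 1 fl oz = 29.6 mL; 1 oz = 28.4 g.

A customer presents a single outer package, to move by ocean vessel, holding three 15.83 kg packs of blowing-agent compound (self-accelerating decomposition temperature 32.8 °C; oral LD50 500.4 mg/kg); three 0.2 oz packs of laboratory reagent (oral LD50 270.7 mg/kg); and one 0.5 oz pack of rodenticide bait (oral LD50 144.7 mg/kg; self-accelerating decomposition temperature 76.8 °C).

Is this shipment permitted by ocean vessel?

Blowing-agent compound: self-accelerating decomposition temperature 32.8 °C < 75 °C → Code H-6 (Self-Reactive).
Oral LD50 270.7 mg/kg meets the Code H-2 criterion (Toxic), so the laboratory reagent is Code H-2.
Rodenticide bait: oral LD50 144.7 mg/kg ≤ 300 mg/kg → Code H-2 (Toxic).
Code H-2 net quantity: (three 0.2 oz packs = 17.04 g) + (one 0.5 oz pack = 14.2 g) = 31.24 g.
That exceeds the Code H-2 ocean vessel limit of 25 g.
Code H-6 quantity: three 15.83 kg packs = 47.49 kg.
That is within the Code H-6 ocean vessel limit of 50 kg.
The segregation rule (Code H-2 with Code H-9) does not apply to Code H-2 with Code H-6.

No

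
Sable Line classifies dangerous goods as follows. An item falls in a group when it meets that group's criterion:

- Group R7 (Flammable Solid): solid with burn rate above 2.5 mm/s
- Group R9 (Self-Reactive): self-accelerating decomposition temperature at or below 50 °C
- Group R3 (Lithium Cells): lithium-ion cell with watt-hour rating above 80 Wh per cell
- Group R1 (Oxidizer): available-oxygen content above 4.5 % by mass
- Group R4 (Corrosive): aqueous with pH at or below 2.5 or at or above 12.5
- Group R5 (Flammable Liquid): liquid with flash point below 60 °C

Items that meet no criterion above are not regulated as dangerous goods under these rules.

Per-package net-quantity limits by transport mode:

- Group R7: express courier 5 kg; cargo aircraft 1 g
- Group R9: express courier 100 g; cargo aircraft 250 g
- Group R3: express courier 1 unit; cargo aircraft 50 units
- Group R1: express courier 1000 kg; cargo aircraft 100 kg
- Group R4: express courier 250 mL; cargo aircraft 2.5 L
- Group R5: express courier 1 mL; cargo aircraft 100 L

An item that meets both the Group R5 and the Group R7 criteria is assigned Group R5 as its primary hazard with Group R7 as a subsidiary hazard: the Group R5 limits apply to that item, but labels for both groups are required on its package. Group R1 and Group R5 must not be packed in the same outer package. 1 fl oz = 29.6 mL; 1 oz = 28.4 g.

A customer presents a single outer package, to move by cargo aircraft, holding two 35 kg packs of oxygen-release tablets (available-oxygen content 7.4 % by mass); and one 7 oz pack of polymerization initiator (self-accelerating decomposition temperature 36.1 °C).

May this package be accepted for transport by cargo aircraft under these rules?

Yes

Available-oxygen content 7.4 % by mass meets the Group R1 criterion (Oxidizer), so the oxygen-release tablets are Group R1.
Self-accelerating decomposition temperature 36.1 °C meets the Group R9 criterion (Self-Reactive), so the polymerization initiator is Group R9.
Group R1 quantity: two 35 kg packs = 70 kg.
70 kg ≤ 100 kg (cargo aircraft limit, Group R1) — within limit.
Group R9 quantity: one 7 oz pack = 198.8 g.
198.8 g is within the cargo aircraft limit of 250 g for Group R9.
The segregation rule (Group R1 with Group R5) does not apply to Group R1 with Group R9.
Every hazard group is within its cargo aircraft limit and no segregation rule is violated.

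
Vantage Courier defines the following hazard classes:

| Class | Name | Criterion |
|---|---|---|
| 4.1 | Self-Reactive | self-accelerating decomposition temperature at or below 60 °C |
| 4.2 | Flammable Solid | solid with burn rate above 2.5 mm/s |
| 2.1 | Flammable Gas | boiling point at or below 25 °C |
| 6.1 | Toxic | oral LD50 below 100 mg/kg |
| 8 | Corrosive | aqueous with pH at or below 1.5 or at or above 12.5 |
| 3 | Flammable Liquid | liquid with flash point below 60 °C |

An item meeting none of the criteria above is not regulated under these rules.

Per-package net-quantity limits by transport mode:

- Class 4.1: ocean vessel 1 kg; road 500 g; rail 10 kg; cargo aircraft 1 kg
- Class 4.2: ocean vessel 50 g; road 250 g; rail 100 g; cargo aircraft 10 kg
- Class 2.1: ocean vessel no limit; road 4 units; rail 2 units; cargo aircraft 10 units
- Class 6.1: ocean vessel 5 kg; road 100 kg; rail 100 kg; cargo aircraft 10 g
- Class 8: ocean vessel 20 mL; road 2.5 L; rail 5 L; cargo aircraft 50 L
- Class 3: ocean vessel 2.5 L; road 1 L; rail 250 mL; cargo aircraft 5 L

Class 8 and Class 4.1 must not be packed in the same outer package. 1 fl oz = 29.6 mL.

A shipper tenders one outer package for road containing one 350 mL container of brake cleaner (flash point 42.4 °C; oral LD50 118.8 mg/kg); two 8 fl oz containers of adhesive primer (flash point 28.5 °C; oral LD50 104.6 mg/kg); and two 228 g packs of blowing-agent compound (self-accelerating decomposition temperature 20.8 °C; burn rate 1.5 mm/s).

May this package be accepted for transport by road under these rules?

Brake cleaner: flash point 42.4 °C < 60 °C → Class 3 (Flammable Liquid).
Adhesive primer: flash point 28.5 °C < 60 °C → Class 3 (Flammable Liquid).
Blowing-agent compound: self-accelerating decomposition temperature 20.8 °C ≤ 60 °C → Class 4.1 (Self-Reactive).
Class 4.1 quantity: two 228 g packs = 456 g.
456 g is within the road limit of 500 g for Class 4.1.
Total Class 3: 350 mL + (two 8 fl oz containers = 473.6 mL) = 823.6 mL.
That is within the Class 3 road limit of 1 L.
The segregation rule (Class 8 with Class 4.1) does not apply to Class 4.1 with Class 3.
Every hazard class is within its road limit and no segregation rule is violated.

Yes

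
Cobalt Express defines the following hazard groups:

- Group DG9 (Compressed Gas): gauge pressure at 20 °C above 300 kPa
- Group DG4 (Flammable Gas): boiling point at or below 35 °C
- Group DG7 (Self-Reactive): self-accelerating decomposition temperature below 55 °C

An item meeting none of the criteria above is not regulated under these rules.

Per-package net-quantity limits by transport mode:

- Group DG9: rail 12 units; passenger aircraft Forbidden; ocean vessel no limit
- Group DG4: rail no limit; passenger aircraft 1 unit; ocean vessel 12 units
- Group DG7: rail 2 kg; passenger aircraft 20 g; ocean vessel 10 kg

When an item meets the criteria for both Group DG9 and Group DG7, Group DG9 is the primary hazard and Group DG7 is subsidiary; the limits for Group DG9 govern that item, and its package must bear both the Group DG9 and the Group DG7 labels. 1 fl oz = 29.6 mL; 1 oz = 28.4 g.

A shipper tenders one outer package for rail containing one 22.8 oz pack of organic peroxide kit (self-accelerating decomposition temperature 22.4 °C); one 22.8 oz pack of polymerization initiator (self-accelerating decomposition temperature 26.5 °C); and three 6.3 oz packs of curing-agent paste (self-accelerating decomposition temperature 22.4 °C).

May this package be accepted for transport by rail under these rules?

Yes

Organic peroxide kit: self-accelerating decomposition temperature 22.4 °C < 55 °C → Group DG7 (Self-Reactive).
Self-accelerating decomposition temperature 26.5 °C meets the Group DG7 criterion (Self-Reactive), so the polymerization initiator is Group DG7.
Curing-agent paste: self-accelerating decomposition temperature 22.4 °C < 55 °C → Group DG7 (Self-Reactive).
Group DG7 net quantity: (one 22.8 oz pack = 647.52 g) + (one 22.8 oz pack = 647.52 g) + (three 6.3 oz packs = 536.76 g) = 1831.8 g.
That is within the Group DG7 rail limit of 2 kg.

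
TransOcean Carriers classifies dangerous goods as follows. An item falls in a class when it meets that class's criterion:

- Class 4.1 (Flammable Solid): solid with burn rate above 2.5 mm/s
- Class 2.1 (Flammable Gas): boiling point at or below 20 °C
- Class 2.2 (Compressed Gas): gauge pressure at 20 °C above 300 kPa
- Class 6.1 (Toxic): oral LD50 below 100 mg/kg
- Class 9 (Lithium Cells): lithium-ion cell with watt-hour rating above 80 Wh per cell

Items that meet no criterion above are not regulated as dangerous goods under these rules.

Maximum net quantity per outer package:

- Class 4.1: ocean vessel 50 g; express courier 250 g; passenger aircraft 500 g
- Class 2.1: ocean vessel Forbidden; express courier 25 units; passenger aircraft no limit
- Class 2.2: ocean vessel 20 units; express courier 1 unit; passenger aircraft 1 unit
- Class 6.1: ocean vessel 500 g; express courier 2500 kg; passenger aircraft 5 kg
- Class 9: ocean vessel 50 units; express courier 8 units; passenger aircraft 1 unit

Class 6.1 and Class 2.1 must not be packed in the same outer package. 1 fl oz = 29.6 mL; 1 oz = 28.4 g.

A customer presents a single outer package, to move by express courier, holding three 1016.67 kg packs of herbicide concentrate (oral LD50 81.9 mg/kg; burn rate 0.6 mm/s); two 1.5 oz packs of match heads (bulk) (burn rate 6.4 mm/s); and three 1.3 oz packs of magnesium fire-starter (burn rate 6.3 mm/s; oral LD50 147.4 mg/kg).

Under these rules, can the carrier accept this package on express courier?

Oral LD50 81.9 mg/kg meets the Class 6.1 criterion (Toxic), so the herbicide concentrate is Class 6.1.
Match heads (bulk): burn rate 6.4 mm/s > 2.5 mm/s → Class 4.1 (Flammable Solid).
The magnesium fire-starter has burn rate 6.3 mm/s, which is > 2.5 mm/s, so it is Class 4.1 (Flammable Solid).
Class 6.1 quantity: three 1016.67 kg packs = 3050.01 kg.
3050.01 kg exceeds the express courier limit of 2500 kg for Class 6.1.
Total Class 4.1: (two 1.5 oz packs = 85.2 g) + (three 1.3 oz packs = 110.76 g) = 195.96 g.
195.96 g ≤ 250 g (express courier limit, Class 4.1) — within limit.
The segregation rule (Class 6.1 with Class 2.1) does not apply to Class 6.1 with Class 4.1.

No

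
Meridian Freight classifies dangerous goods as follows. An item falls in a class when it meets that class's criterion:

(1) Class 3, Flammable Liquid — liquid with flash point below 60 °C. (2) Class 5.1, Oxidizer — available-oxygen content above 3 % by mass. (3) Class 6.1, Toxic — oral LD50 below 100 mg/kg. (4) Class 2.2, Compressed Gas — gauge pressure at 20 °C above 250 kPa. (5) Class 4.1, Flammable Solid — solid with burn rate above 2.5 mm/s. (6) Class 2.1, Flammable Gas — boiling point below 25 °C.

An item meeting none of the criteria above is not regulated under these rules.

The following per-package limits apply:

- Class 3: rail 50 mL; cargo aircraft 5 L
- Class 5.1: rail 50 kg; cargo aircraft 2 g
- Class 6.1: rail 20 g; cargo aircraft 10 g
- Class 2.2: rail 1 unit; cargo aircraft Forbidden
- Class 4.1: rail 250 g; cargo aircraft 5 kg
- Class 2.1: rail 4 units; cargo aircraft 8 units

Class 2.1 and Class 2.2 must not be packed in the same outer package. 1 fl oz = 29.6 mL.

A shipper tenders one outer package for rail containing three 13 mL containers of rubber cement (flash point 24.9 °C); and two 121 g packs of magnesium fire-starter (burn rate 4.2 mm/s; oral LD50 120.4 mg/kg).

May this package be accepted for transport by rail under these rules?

Yes

Rubber cement: flash point 24.9 °C < 60 °C → Class 3 (Flammable Liquid).
With burn rate 4.2 mm/s (> 2.5 mm/s), the magnesium fire-starter falls in Class 4.1.
Class 4.1 quantity: two 121 g packs = 242 g.
242 g is within the rail limit of 250 g for Class 4.1.
Class 3 quantity: three 13 mL containers = 39 mL.
That is within the Class 3 rail limit of 50 mL.
The segregation rule (Class 2.1 with Class 2.2) does not apply to Class 4.1 with Class 3.
Every hazard class is within its rail limit and no segregation rule is violated.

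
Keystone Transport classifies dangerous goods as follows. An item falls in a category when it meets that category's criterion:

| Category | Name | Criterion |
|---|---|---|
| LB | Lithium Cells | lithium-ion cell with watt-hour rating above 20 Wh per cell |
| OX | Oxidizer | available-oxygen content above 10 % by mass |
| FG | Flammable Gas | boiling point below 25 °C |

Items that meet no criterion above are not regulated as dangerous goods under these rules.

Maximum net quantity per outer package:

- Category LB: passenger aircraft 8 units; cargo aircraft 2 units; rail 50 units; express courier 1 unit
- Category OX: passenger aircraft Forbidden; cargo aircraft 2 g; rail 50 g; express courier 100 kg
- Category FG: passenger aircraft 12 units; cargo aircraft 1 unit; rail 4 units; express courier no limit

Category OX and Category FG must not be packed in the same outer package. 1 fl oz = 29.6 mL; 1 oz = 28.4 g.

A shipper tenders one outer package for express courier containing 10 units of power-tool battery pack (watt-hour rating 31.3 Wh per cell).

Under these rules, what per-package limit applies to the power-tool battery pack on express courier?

1 unit

Power-tool battery pack: watt-hour rating 31.3 Wh per cell > 20 Wh per cell → Category LB (Lithium Cells).
The express courier limit for Category LB is 1 unit.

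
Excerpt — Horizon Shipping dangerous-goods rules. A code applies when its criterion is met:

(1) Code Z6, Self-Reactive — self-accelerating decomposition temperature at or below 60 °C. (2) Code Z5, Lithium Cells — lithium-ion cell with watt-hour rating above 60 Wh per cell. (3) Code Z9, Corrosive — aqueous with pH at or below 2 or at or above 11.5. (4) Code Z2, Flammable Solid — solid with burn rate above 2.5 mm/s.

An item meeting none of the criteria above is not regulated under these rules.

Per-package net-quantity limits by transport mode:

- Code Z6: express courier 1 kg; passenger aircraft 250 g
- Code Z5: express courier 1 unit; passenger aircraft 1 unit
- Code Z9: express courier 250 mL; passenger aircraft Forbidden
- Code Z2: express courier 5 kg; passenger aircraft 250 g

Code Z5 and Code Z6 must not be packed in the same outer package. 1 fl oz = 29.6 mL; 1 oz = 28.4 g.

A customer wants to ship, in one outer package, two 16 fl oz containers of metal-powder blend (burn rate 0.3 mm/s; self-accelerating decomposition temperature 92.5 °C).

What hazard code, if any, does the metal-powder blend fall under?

self-accelerating decomposition temperature 92.5 °C is not below 60 °C, so Code Z6 does not apply.
burn rate 0.3 mm/s is not above 2.5 mm/s, so Code Z2 does not apply.
No criterion is met, so the item is not regulated.

Not regulated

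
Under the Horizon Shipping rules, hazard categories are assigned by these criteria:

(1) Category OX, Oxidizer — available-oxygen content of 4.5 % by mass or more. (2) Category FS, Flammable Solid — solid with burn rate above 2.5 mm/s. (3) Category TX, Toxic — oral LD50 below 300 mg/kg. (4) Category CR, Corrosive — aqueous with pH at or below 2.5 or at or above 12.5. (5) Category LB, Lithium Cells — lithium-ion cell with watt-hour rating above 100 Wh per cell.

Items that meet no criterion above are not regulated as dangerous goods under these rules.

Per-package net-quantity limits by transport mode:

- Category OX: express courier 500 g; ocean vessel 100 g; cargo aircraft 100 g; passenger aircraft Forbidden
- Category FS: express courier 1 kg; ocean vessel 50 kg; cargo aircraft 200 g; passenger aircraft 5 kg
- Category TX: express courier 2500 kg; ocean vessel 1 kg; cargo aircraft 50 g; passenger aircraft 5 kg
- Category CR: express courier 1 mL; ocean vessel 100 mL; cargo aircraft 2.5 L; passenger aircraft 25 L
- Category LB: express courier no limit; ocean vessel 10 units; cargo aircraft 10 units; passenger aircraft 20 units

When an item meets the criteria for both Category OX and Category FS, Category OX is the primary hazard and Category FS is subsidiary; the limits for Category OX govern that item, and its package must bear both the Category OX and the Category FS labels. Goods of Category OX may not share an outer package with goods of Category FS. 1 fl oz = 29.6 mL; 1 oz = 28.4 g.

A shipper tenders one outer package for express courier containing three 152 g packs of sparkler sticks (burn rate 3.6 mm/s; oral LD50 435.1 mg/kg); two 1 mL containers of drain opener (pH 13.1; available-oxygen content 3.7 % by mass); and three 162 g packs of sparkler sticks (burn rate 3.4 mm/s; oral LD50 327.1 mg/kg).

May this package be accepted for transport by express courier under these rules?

No

The sparkler sticks have burn rate 3.6 mm/s, which is > 2.5 mm/s, so they are Category FS (Flammable Solid).
pH 13.1 meets the Category CR criterion (Corrosive), so the drain opener is Category CR.
Burn rate 3.4 mm/s meets the Category FS criterion (Flammable Solid), so the sparkler sticks are Category FS.
Category FS net quantity: (three 152 g packs = 456 g) + (three 162 g packs = 486 g) = 942 g.
942 g ≤ 1 kg (express courier limit, Category FS) — within limit.
Category CR quantity: two 1 mL containers = 2 mL.
2 mL > 1 mL (express courier limit, Category CR) — over the limit.
The segregation rule (Category OX with Category FS) does not apply to Category FS with Category CR.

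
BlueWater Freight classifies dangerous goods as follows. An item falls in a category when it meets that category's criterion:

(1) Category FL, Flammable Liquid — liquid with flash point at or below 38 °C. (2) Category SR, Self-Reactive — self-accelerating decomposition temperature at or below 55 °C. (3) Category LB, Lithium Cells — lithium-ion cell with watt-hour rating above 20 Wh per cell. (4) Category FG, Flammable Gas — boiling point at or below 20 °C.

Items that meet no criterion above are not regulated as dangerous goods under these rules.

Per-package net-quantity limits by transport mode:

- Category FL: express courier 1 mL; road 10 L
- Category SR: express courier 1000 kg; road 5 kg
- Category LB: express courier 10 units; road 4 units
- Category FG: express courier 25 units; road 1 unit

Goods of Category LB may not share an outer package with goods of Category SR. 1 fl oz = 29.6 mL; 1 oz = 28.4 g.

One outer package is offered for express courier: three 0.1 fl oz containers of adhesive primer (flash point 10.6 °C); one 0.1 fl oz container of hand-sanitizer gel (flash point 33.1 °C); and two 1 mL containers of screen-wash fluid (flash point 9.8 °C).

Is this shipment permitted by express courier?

No

The adhesive primer has flash point 10.6 °C, which is ≤ 38 °C, so it is Category FL (Flammable Liquid).
Hand-sanitizer gel: flash point 33.1 °C ≤ 38 °C → Category FL (Flammable Liquid).
The screen-wash fluid has flash point 9.8 °C, which is ≤ 38 °C, so it is Category FL (Flammable Liquid).
Total Category FL: (three 0.1 fl oz containers = 8.88 mL) + (one 0.1 fl oz container = 2.96 mL) + (two 1 mL containers = 2 mL) = 13.84 mL.
That exceeds the Category FL express courier limit of 1 mL.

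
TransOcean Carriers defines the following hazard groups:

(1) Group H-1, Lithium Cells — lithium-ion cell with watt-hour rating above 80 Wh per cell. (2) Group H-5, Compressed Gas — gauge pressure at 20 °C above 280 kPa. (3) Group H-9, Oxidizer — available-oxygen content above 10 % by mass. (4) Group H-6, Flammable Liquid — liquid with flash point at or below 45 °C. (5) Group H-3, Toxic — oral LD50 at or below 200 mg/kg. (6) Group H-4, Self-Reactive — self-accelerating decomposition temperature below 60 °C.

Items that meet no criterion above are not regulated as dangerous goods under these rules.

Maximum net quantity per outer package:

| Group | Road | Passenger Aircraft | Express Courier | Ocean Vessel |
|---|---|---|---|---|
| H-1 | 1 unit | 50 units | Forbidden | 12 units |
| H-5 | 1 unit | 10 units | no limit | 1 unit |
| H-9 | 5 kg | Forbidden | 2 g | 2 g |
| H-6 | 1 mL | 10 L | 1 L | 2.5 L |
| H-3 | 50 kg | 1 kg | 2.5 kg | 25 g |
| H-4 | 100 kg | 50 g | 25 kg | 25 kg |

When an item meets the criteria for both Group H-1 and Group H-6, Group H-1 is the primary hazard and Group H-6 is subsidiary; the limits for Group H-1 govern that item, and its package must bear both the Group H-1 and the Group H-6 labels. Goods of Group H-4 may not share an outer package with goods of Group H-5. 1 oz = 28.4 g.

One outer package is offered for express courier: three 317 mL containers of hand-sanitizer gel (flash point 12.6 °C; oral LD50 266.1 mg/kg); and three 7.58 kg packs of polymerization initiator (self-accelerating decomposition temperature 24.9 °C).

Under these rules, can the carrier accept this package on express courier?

With flash point 12.6 °C (≤ 45 °C), the hand-sanitizer gel falls in Group H-6.
Self-accelerating decomposition temperature 24.9 °C meets the Group H-4 criterion (Self-Reactive), so the polymerization initiator is Group H-4.
Group H-4 quantity: three 7.58 kg packs = 22.74 kg.
22.74 kg is within the express courier limit of 25 kg for Group H-4.
Group H-6 quantity: three 317 mL containers = 951 mL.
951 mL is within the express courier limit of 1 L for Group H-6.
The segregation rule (Group H-4 with Group H-5) does not apply to Group H-4 with Group H-6.
Every hazard group is within its express courier limit and no segregation rule is violated.

Yes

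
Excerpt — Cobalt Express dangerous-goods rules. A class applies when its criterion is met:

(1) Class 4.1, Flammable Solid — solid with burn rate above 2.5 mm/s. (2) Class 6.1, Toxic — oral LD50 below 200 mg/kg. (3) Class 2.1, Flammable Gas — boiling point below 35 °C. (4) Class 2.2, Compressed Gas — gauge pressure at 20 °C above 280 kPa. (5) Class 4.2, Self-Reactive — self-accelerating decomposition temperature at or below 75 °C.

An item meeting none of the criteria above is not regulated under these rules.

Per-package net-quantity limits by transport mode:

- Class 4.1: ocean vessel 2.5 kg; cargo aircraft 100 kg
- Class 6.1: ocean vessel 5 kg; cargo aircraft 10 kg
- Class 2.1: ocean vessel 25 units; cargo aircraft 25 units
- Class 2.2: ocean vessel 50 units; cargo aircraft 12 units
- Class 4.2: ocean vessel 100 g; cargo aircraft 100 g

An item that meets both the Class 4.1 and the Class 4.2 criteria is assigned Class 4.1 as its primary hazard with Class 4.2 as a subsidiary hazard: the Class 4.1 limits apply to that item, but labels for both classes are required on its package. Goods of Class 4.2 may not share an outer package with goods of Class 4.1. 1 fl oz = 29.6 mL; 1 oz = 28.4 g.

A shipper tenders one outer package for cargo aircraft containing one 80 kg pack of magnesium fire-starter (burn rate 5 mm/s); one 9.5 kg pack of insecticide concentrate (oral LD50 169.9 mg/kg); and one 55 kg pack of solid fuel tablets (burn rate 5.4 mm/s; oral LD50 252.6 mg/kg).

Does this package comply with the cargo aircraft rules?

No

With burn rate 5 mm/s (> 2.5 mm/s), the magnesium fire-starter falls in Class 4.1.
With oral LD50 169.9 mg/kg (< 200 mg/kg), the insecticide concentrate falls in Class 6.1.
With burn rate 5.4 mm/s (> 2.5 mm/s), the solid fuel tablets fall in Class 4.1.
Class 4.1 net quantity: 80 kg + 55 kg = 135 kg.
135 kg > 100 kg (cargo aircraft limit, Class 4.1) — over the limit.
Class 6.1 quantity: 9.5 kg.
9.5 kg ≤ 10 kg (cargo aircraft limit, Class 6.1) — within limit.
The segregation rule (Class 4.2 with Class 4.1) does not apply to Class 4.1 with Class 6.1.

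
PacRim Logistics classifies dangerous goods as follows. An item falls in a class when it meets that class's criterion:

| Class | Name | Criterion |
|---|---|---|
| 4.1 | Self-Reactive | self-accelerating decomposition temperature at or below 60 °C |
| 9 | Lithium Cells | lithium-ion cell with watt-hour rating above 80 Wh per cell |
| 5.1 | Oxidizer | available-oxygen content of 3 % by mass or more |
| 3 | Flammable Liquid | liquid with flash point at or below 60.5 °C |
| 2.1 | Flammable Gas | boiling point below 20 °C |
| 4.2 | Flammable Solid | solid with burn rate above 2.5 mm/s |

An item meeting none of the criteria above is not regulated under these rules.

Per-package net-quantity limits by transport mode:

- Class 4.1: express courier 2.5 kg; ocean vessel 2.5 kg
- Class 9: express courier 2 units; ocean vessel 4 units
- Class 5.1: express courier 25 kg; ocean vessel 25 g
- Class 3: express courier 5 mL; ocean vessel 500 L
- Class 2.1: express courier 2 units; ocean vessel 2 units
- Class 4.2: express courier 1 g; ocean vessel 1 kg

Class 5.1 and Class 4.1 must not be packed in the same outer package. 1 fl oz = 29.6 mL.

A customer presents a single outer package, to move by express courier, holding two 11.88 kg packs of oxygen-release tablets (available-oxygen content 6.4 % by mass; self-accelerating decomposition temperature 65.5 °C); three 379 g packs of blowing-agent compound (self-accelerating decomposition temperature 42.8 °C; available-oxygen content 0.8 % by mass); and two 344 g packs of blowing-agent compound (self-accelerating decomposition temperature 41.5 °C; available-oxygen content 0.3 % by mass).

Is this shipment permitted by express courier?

No

Available-oxygen content 6.4 % by mass meets the Class 5.1 criterion (Oxidizer), so the oxygen-release tablets are Class 5.1.
Blowing-agent compound: self-accelerating decomposition temperature 42.8 °C ≤ 60 °C → Class 4.1 (Self-Reactive).
The blowing-agent compound has self-accelerating decomposition temperature 41.5 °C, which is ≤ 60 °C, so it is Class 4.1 (Self-Reactive).
Class 5.1 quantity: two 11.88 kg packs = 23.76 kg.
That is within the Class 5.1 express courier limit of 25 kg.
Class 4.1 net quantity: (three 379 g packs = 1.137 kg) + (two 344 g packs = 688 g) = 1.825 kg.
1.825 kg ≤ 2.5 kg (express courier limit, Class 4.1) — within limit.
Class 5.1 and Class 4.1 may not share an outer package.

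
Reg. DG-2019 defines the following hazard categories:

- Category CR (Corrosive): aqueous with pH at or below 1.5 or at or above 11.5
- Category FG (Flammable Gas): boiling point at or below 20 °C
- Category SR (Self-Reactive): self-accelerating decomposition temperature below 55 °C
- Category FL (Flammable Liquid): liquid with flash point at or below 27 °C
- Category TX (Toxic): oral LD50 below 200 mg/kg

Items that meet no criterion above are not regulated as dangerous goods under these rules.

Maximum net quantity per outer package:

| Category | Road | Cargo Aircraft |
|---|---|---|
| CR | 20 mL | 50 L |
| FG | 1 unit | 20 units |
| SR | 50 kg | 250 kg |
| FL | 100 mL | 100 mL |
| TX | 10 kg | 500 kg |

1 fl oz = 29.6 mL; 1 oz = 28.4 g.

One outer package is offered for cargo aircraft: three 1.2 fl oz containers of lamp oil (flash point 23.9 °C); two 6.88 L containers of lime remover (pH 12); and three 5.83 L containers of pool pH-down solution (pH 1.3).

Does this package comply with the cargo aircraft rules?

No

With flash point 23.9 °C (≤ 27 °C), the lamp oil falls in Category FL.
With pH 12 (≥ 11.5), the lime remover falls in Category CR.
Pool pH-down solution: pH 1.3 ≤ 1.5 → Category CR (Corrosive).
Category CR net quantity: (two 6.88 L containers = 13.76 L) + (three 5.83 L containers = 17.49 L) = 31.25 L.
31.25 L is within the cargo aircraft limit of 50 L for Category CR.
Category FL quantity: three 1.2 fl oz containers = 106.56 mL.
106.56 mL > 100 mL (cargo aircraft limit, Category FL) — over the limit.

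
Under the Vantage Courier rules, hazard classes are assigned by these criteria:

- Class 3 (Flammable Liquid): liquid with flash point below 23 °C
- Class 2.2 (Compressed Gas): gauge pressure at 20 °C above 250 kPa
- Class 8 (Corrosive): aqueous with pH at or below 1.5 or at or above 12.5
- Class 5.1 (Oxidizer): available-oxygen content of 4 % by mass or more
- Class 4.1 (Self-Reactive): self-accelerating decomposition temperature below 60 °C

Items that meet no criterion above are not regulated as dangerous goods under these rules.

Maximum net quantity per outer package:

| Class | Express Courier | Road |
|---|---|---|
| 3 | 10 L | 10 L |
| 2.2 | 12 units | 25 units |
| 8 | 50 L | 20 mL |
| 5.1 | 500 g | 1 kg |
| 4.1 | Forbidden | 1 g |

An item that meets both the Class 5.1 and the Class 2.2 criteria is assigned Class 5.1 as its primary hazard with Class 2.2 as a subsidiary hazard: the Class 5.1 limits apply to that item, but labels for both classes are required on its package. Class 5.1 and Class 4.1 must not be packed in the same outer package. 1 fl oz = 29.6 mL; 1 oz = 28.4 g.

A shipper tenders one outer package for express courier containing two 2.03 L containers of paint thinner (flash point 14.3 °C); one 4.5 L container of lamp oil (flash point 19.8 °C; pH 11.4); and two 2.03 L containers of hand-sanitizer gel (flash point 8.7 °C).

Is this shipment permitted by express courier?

Flash point 14.3 °C meets the Class 3 criterion (Flammable Liquid), so the paint thinner is Class 3.
The lamp oil has flash point 19.8 °C, which is < 23 °C, so it is Class 3 (Flammable Liquid).
The hand-sanitizer gel has flash point 8.7 °C, which is < 23 °C, so it is Class 3 (Flammable Liquid).
Class 3 net quantity: (two 2.03 L containers = 4.06 L) + 4.5 L + (two 2.03 L containers = 4.06 L) = 12.62 L.
12.62 L exceeds the express courier limit of 10 L for Class 3.

No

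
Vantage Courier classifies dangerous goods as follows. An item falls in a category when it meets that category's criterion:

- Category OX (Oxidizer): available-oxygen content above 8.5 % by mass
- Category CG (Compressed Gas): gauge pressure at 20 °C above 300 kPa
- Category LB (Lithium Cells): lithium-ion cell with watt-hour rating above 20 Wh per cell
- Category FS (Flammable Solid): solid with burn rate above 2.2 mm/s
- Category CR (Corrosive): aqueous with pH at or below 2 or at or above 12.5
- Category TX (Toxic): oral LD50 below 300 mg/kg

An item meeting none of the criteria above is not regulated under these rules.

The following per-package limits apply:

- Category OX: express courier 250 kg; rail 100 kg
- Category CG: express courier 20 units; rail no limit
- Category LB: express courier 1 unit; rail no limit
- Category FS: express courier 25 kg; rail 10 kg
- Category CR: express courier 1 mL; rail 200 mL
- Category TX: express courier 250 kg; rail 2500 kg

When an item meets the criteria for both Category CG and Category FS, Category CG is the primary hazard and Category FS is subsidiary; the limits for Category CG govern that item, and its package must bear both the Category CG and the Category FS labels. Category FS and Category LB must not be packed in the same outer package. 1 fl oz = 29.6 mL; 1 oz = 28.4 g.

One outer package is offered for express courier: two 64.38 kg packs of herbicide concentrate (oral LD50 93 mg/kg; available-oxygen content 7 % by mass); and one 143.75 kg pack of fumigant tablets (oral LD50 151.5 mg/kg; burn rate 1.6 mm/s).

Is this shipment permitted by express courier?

Oral LD50 93 mg/kg meets the Category TX criterion (Toxic), so the herbicide concentrate is Category TX.
Oral LD50 151.5 mg/kg meets the Category TX criterion (Toxic), so the fumigant tablets are Category TX.
Category TX net quantity: (two 64.38 kg packs = 128.76 kg) + 143.75 kg = 272.51 kg.
272.51 kg > 250 kg (express courier limit, Category TX) — over the limit.

No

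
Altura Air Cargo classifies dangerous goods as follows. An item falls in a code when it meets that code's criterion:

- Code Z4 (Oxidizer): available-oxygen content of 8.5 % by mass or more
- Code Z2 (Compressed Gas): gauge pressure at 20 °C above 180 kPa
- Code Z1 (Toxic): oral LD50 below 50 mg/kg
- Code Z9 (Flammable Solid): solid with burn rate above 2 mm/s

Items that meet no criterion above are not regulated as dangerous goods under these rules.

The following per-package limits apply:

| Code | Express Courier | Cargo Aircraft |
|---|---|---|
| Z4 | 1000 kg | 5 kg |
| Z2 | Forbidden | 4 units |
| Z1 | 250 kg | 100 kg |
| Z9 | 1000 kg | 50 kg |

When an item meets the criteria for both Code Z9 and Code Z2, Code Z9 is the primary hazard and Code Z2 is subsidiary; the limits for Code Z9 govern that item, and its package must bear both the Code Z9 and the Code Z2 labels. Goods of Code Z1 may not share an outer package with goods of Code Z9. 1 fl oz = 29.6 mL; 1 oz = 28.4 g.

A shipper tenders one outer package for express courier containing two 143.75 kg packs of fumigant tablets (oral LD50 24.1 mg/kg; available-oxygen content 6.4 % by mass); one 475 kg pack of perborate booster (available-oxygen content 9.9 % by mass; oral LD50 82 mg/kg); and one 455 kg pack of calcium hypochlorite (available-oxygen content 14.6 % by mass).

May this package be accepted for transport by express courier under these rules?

The fumigant tablets have oral LD50 24.1 mg/kg, which is < 50 mg/kg, so they are Code Z1 (Toxic).
With available-oxygen content 9.9 % by mass (≥ 8.5 % by mass), the perborate booster falls in Code Z4.
Calcium hypochlorite: available-oxygen content 14.6 % by mass ≥ 8.5 % by mass → Code Z4 (Oxidizer).
Code Z4 net quantity: 475 kg + 455 kg = 930 kg.
930 kg ≤ 1000 kg (express courier limit, Code Z4) — within limit.
Code Z1 quantity: two 143.75 kg packs = 287.5 kg.
287.5 kg > 250 kg (express courier limit, Code Z1) — over the limit.
The segregation rule (Code Z1 with Code Z9) does not apply to Code Z4 with Code Z1.

No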